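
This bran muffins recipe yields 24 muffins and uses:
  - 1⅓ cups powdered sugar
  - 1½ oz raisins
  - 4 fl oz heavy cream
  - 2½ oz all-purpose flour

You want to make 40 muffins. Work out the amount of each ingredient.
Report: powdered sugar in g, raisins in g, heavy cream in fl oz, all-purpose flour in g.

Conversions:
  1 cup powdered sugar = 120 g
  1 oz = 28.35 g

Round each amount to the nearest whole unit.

powdered sugar: 267 g; raisins: 71 g; heavy cream: 7 fl oz; all-purpose flour: 118 g

Scaling factor: 40/24 = 5/3.
powdered sugar: 4/3 cup × 5/3 × 120 g/cup ≈ 267 g
raisins: 1.5 oz × 5/3 × 28.35 g/oz ≈ 71 g
heavy cream: 4 fl oz × 5/3 ≈ 7 fl oz
all-purpose flour: 2.5 oz × 5/3 × 28.35 g/oz ≈ 118 g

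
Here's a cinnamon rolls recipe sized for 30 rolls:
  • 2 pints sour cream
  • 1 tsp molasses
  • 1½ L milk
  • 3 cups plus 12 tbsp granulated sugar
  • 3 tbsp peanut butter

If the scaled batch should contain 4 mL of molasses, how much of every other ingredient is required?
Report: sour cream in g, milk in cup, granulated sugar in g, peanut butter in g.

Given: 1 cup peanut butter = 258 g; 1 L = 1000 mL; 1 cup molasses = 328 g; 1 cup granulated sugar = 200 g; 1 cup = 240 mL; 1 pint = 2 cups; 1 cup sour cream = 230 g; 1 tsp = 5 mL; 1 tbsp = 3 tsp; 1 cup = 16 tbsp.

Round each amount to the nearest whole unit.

The original recipe has 5 mL of molasses, so the scaling factor is 4 ÷ 5 = 4/5 = 0.8.
sour cream: 2 pint × 4/5 × 2 cup/pint × 230 g/cup = 736 g
milk: 1.5 L × 4/5 × 1000 mL/L ÷ 240 mL/cup = 5 cup
granulated sugar: (3 cup + 12 tbsp = 3.75 cup) × 4/5 × 200 g/cup = 600 g
peanut butter: 3 tbsp × 4/5 ÷ 16 tbsp/cup × 258 g/cup ≈ 39 g

sour cream: 736 g; milk: 5 cup; granulated sugar: 600 g; peanut butter: 39 g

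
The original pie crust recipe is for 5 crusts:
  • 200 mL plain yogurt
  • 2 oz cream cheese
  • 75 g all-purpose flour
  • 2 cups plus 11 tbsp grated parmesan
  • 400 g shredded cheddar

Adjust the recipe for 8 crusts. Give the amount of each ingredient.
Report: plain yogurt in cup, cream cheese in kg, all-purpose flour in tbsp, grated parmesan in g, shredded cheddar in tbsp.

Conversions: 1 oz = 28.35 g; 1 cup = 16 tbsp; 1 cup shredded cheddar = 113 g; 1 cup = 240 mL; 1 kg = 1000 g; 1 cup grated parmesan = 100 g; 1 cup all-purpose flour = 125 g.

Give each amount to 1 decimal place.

plain yogurt: 1.3 cup; cream cheese: 0.1 kg; all-purpose flour: 15.4 tbsp; grated parmesan: 430.0 g; shredded cheddar: 90.6 tbsp

Scaling factor: 8/5 = 1.6.
plain yogurt: 200 mL × 8/5 ÷ 240 mL/cup ≈ 1.3 cup
cream cheese: 2 oz × 8/5 × 28.35 g/oz ÷ 1000 g/kg ≈ 0.1 kg
all-purpose flour: 75 g × 8/5 ÷ 125 g/cup × 16 tbsp/cup ≈ 15.4 tbsp
grated parmesan: (2 cup + 11 tbsp = 2.6875 cup) × 8/5 × 100 g/cup = 430.0 g
shredded cheddar: 400 g × 8/5 ÷ 113 g/cup × 16 tbsp/cup ≈ 90.6 tbsp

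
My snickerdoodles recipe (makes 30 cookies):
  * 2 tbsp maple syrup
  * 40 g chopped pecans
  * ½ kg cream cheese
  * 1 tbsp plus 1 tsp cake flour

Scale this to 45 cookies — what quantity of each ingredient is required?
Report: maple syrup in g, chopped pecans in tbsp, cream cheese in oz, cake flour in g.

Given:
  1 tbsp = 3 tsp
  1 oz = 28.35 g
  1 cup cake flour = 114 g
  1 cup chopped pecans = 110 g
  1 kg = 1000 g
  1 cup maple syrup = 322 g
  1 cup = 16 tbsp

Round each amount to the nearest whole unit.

maple syrup: 60 g; chopped pecans: 9 tbsp; cream cheese: 26 oz; cake flour: 14 g

Scaling factor: 45/30 = 3/2 = 1.5.
maple syrup: 2 tbsp × 3/2 ÷ 16 tbsp/cup × 322 g/cup ≈ 60 g
chopped pecans: 40 g × 3/2 ÷ 110 g/cup × 16 tbsp/cup ≈ 9 tbsp
cream cheese: 0.5 kg × 3/2 × 1000 g/kg ÷ 28.35 g/oz ≈ 26 oz
cake flour: (1 tbsp + 1 tsp = 4/3 tbsp) × 3/2 ÷ 16 tbsp/cup × 114 g/cup ≈ 14 g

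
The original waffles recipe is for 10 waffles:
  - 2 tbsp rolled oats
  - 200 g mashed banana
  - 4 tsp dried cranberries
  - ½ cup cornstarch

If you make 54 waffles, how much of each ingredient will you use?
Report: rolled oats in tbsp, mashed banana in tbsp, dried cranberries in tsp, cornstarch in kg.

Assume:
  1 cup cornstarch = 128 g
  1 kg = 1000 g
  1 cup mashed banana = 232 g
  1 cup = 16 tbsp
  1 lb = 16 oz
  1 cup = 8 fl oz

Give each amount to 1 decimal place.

rolled oats: 10.8 tbsp; mashed banana: 74.5 tbsp; dried cranberries: 21.6 tsp; cornstarch: 0.3 kg

Scaling factor: 54/10 = 27/5 = 5.4.
rolled oats: 2 tbsp × 27/5 = 10.8 tbsp
mashed banana: 200 g × 27/5 ÷ 232 g/cup × 16 tbsp/cup ≈ 74.5 tbsp
dried cranberries: 4 tsp × 27/5 = 21.6 tsp
cornstarch: 0.5 cup × 27/5 × 128 g/cup ÷ 1000 g/kg ≈ 0.3 kg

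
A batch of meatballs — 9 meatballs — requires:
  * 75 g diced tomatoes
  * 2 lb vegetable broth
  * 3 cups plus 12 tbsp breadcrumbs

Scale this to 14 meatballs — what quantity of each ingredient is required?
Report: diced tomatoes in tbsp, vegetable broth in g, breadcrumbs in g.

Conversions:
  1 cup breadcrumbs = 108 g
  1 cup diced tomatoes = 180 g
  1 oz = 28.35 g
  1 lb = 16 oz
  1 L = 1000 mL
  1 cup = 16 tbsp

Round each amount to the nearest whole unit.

diced tomatoes: 10 tbsp; vegetable broth: 1411 g; breadcrumbs: 630 g

Scaling factor: 14/9.
diced tomatoes: 75 g × 14/9 ÷ 180 g/cup × 16 tbsp/cup ≈ 10 tbsp
vegetable broth: 2 lb × 14/9 × 16 oz/lb × 28.35 g/oz ≈ 1411 g
breadcrumbs: (3 cup + 12 tbsp = 3.75 cup) × 14/9 × 108 g/cup = 630 g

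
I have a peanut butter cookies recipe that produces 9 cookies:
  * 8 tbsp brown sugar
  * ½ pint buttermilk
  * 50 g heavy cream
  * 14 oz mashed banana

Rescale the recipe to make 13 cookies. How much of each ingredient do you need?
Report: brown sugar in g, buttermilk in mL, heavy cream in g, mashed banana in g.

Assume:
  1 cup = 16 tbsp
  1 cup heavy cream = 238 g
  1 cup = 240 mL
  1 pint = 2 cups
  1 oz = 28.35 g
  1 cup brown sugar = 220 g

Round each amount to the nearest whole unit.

Scaling factor: 13/9.
brown sugar: 8 tbsp × 13/9 ÷ 16 tbsp/cup × 220 g/cup ≈ 159 g
buttermilk: 0.5 pint × 13/9 × 2 cup/pint × 240 mL/cup ≈ 347 mL
heavy cream: 50 g × 13/9 ≈ 72 g
mashed banana: 14 oz × 13/9 × 28.35 g/oz ≈ 573 g

brown sugar: 159 g; buttermilk: 347 mL; heavy cream: 72 g; mashed banana: 573 g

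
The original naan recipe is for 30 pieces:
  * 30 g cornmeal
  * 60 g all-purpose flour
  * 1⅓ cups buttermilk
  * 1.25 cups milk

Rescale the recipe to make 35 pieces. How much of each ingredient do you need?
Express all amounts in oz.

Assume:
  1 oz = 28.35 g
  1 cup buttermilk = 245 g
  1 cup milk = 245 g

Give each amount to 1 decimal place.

Scaling factor: 35/30 = 7/6.
cornmeal: 30 g × 7/6 ÷ 28.35 g/oz ≈ 1.2 oz
all-purpose flour: 60 g × 7/6 ÷ 28.35 g/oz ≈ 2.5 oz
buttermilk: 4/3 cup × 7/6 × 245 g/cup ÷ 28.35 g/oz ≈ 13.4 oz
milk: 1.25 cup × 7/6 × 245 g/cup ÷ 28.35 g/oz ≈ 12.6 oz

cornmeal: 1.2 oz; all-purpose flour: 2.5 oz; buttermilk: 13.4 oz; milk: 12.6 oz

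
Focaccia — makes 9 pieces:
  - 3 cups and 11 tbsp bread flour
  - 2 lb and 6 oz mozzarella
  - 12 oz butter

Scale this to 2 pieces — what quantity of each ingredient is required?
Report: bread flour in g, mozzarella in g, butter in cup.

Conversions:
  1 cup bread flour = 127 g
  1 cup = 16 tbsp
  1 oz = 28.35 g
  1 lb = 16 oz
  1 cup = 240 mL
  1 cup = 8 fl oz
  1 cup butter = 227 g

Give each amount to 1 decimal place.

Scaling factor: 2/9.
bread flour: (3 cup + 11 tbsp = 3.6875 cup) × 2/9 × 127 g/cup ≈ 104.1 g
mozzarella: (2 lb + 6 oz = 2.375 lb) × 2/9 × 16 oz/lb × 28.35 g/oz = 239.4 g
butter: 12 oz × 2/9 × 28.35 g/oz ÷ 227 g/cup ≈ 0.3 cup

bread flour: 104.1 g; mozzarella: 239.4 g; butter: 0.3 cup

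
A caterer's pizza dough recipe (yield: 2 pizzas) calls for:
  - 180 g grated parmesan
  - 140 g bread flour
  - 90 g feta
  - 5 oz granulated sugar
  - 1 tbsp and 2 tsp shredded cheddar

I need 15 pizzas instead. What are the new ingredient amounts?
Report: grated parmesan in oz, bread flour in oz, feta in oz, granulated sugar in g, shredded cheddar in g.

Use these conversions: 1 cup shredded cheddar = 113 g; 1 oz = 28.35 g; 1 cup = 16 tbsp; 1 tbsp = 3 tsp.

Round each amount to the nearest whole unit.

grated parmesan: 48 oz; bread flour: 37 oz; feta: 24 oz; granulated sugar: 1063 g; shredded cheddar: 88 g

Scaling factor: 15/2 = 7.5.
grated parmesan: 180 g × 15/2 ÷ 28.35 g/oz ≈ 48 oz
bread flour: 140 g × 15/2 ÷ 28.35 g/oz ≈ 37 oz
feta: 90 g × 15/2 ÷ 28.35 g/oz ≈ 24 oz
granulated sugar: 5 oz × 15/2 × 28.35 g/oz ≈ 1063 g
shredded cheddar: (1 tbsp + 2 tsp = 5/3 tbsp) × 15/2 ÷ 16 tbsp/cup × 113 g/cup ≈ 88 g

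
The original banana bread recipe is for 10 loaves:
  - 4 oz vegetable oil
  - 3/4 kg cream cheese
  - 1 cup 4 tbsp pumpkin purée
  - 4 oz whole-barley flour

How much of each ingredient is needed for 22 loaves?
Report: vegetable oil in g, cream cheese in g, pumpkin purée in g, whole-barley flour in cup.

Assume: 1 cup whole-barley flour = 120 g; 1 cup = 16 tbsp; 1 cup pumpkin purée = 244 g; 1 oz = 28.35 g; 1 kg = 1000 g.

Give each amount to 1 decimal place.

vegetable oil: 249.5 g; cream cheese: 1650.0 g; pumpkin purée: 671.0 g; whole-barley flour: 2.1 cup

Scaling factor: 22/10 = 11/5 = 2.2.
vegetable oil: 4 oz × 11/5 × 28.35 g/oz ≈ 249.5 g
cream cheese: 0.75 kg × 11/5 × 1000 g/kg = 1650.0 g
pumpkin purée: (1 cup + 4 tbsp = 1.25 cup) × 11/5 × 244 g/cup = 671.0 g
whole-barley flour: 4 oz × 11/5 × 28.35 g/oz ÷ 120 g/cup ≈ 2.1 cup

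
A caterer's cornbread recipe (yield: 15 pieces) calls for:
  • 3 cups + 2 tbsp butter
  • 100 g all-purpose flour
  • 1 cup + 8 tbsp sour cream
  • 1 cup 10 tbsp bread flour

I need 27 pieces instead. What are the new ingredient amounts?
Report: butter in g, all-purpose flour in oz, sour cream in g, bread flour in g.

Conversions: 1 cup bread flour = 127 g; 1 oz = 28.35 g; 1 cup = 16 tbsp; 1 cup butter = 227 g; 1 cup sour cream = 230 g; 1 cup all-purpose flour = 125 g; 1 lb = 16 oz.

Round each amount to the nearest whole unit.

Scaling factor: 27/15 = 9/5 = 1.8.
butter: (3 cup + 2 tbsp = 3.125 cup) × 9/5 × 227 g/cup ≈ 1277 g
all-purpose flour: 100 g × 9/5 ÷ 28.35 g/oz ≈ 6 oz
sour cream: (1 cup + 8 tbsp = 1.5 cup) × 9/5 × 230 g/cup = 621 g
bread flour: (1 cup + 10 tbsp = 1.625 cup) × 9/5 × 127 g/cup ≈ 371 g

butter: 1277 g; all-purpose flour: 6 oz; sour cream: 621 g; bread flour: 371 g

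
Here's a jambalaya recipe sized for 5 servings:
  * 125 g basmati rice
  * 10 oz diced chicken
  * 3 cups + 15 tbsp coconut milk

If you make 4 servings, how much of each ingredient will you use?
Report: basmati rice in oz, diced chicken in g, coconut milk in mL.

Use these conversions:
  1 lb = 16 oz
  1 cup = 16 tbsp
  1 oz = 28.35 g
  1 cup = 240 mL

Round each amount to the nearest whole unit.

basmati rice: 4 oz; diced chicken: 227 g; coconut milk: 756 mL

Scaling factor: 4/5 = 0.8.
basmati rice: 125 g × 4/5 ÷ 28.35 g/oz ≈ 4 oz
diced chicken: 10 oz × 4/5 × 28.35 g/oz ≈ 227 g
coconut milk: (3 cup + 15 tbsp = 3.9375 cup) × 4/5 × 240 mL/cup = 756 mL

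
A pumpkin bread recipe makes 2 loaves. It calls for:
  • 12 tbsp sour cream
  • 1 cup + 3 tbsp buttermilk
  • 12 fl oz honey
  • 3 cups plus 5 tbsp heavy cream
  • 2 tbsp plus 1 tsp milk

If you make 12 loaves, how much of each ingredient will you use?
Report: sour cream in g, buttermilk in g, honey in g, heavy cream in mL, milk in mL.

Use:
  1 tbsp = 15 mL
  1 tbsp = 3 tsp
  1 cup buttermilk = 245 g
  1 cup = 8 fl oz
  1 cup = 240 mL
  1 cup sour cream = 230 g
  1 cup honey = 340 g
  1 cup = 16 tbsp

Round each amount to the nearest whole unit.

Scaling factor: 12/2 = 6.
sour cream: 12 tbsp × 6 ÷ 16 tbsp/cup × 230 g/cup = 1035 g
buttermilk: (1 cup + 3 tbsp = 1.1875 cup) × 6 × 245 g/cup ≈ 1746 g
honey: 12 fl oz × 6 ÷ 8 fl oz/cup × 340 g/cup = 3060 g
heavy cream: (3 cup + 5 tbsp = 3.3125 cup) × 6 × 240 mL/cup = 4770 mL
milk: (2 tbsp + 1 tsp = 7/3 tbsp) × 6 × 15 mL/tbsp = 210 mL

sour cream: 1035 g; buttermilk: 1746 g; honey: 3060 g; heavy cream: 4770 mL; milk: 210 mL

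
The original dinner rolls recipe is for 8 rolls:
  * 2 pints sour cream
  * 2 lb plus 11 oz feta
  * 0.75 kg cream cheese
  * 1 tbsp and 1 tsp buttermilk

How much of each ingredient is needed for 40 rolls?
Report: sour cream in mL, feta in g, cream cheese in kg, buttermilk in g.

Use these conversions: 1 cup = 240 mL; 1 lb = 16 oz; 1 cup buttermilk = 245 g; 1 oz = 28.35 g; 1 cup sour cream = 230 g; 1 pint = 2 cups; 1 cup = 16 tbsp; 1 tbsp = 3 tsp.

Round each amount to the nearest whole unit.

sour cream: 4800 mL; feta: 6095 g; cream cheese: 4 kg; buttermilk: 102 g

Scaling factor: 40/8 = 5.
sour cream: 2 pint × 5 × 2 cup/pint × 240 mL/cup = 4800 mL
feta: (2 lb + 11 oz = 2.6875 lb) × 5 × 16 oz/lb × 28.35 g/oz ≈ 6095 g
cream cheese: 0.75 kg × 5 ≈ 4 kg
buttermilk: (1 tbsp + 1 tsp = 4/3 tbsp) × 5 ÷ 16 tbsp/cup × 245 g/cup ≈ 102 g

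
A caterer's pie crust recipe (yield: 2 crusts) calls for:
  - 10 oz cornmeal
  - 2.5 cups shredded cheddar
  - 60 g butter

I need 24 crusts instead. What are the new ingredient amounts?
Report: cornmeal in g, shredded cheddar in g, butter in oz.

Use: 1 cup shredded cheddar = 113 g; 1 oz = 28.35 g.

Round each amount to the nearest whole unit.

cornmeal: 3402 g; shredded cheddar: 3390 g; butter: 25 oz

Scaling factor: 24/2 = 12.
cornmeal: 10 oz × 12 × 28.35 g/oz = 3402 g
shredded cheddar: 2.5 cup × 12 × 113 g/cup = 3390 g
butter: 60 g × 12 ÷ 28.35 g/oz ≈ 25 oz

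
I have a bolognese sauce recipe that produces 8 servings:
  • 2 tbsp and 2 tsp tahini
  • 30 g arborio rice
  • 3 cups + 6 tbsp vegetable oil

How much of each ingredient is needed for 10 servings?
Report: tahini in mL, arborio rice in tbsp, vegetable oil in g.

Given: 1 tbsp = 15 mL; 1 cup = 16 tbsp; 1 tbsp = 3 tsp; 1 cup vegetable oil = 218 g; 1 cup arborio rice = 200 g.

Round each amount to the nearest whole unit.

tahini: 50 mL; arborio rice: 3 tbsp; vegetable oil: 920 g

Scaling factor: 10/8 = 5/4 = 1.25.
tahini: (2 tbsp + 2 tsp = 8/3 tbsp) × 5/4 × 15 mL/tbsp = 50 mL
arborio rice: 30 g × 5/4 ÷ 200 g/cup × 16 tbsp/cup = 3 tbsp
vegetable oil: (3 cup + 6 tbsp = 3.375 cup) × 5/4 × 218 g/cup ≈ 920 g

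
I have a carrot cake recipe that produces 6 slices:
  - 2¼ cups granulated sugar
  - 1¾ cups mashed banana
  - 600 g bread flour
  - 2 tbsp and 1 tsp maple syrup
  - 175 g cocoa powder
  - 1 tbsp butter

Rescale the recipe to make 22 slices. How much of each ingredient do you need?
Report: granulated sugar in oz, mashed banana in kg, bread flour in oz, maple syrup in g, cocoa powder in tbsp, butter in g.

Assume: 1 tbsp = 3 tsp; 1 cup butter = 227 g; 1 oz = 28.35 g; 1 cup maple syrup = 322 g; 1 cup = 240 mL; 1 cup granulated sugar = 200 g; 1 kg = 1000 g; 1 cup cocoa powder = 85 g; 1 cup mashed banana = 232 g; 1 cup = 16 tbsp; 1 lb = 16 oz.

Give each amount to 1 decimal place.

granulated sugar: 58.2 oz; mashed banana: 1.5 kg; bread flour: 77.6 oz; maple syrup: 172.2 g; cocoa powder: 120.8 tbsp; butter: 52.0 g

Scaling factor: 22/6 = 11/3.
granulated sugar: 2.25 cup × 11/3 × 200 g/cup ÷ 28.35 g/oz ≈ 58.2 oz
mashed banana: 1.75 cup × 11/3 × 232 g/cup ÷ 1000 g/kg ≈ 1.5 kg
bread flour: 600 g × 11/3 ÷ 28.35 g/oz ≈ 77.6 oz
maple syrup: (2 tbsp + 1 tsp = 7/3 tbsp) × 11/3 ÷ 16 tbsp/cup × 322 g/cup ≈ 172.2 g
cocoa powder: 175 g × 11/3 ÷ 85 g/cup × 16 tbsp/cup ≈ 120.8 tbsp
butter: 1 tbsp × 11/3 ÷ 16 tbsp/cup × 227 g/cup ≈ 52.0 g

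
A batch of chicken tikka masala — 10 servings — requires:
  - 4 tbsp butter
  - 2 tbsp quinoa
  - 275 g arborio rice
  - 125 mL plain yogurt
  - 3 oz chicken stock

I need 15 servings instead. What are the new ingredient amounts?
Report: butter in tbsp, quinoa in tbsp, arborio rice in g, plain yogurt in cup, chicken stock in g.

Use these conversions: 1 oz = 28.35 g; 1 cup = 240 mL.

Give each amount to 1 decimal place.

butter: 6.0 tbsp; quinoa: 3.0 tbsp; arborio rice: 412.5 g; plain yogurt: 0.8 cup; chicken stock: 127.6 g

Scaling factor: 15/10 = 3/2 = 1.5.
butter: 4 tbsp × 3/2 = 6.0 tbsp
quinoa: 2 tbsp × 3/2 = 3.0 tbsp
arborio rice: 275 g × 3/2 = 412.5 g
plain yogurt: 125 mL × 3/2 ÷ 240 mL/cup ≈ 0.8 cup
chicken stock: 3 oz × 3/2 × 28.35 g/oz ≈ 127.6 g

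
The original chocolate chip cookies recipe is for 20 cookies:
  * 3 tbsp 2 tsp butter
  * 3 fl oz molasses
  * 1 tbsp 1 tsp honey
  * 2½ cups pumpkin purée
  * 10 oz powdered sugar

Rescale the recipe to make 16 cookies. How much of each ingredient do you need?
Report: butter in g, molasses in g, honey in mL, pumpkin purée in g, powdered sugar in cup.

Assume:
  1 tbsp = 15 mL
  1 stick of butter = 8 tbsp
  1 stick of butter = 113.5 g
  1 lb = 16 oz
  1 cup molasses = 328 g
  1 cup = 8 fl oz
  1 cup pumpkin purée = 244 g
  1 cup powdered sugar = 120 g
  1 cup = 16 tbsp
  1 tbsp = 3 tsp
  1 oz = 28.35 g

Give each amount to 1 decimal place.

Scaling factor: 16/20 = 4/5 = 0.8.
butter: (3 tbsp + 2 tsp = 11/3 tbsp) × 4/5 ÷ 8 tbsp/stick × 113.5 g/stick ≈ 41.6 g
molasses: 3 fl oz × 4/5 ÷ 8 fl oz/cup × 328 g/cup = 98.4 g
honey: (1 tbsp + 1 tsp = 4/3 tbsp) × 4/5 × 15 mL/tbsp = 16.0 mL
pumpkin purée: 2.5 cup × 4/5 × 244 g/cup = 488.0 g
powdered sugar: 10 oz × 4/5 × 28.35 g/oz ÷ 120 g/cup ≈ 1.9 cup

butter: 41.6 g; molasses: 98.4 g; honey: 16.0 mL; pumpkin purée: 488.0 g; powdered sugar: 1.9 cup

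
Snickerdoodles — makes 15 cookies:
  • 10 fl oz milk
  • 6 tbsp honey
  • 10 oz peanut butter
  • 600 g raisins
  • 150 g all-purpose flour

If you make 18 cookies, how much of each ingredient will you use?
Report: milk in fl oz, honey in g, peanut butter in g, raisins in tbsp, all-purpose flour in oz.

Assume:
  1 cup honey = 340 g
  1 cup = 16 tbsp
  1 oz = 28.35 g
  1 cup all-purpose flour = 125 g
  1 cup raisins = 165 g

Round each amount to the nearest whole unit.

milk: 12 fl oz; honey: 153 g; peanut butter: 340 g; raisins: 70 tbsp; all-purpose flour: 6 oz

Scaling factor: 18/15 = 6/5 = 1.2.
milk: 10 fl oz × 6/5 = 12 fl oz
honey: 6 tbsp × 6/5 ÷ 16 tbsp/cup × 340 g/cup = 153 g
peanut butter: 10 oz × 6/5 × 28.35 g/oz ≈ 340 g
raisins: 600 g × 6/5 ÷ 165 g/cup × 16 tbsp/cup ≈ 70 tbsp
all-purpose flour: 150 g × 6/5 ÷ 28.35 g/oz ≈ 6 oz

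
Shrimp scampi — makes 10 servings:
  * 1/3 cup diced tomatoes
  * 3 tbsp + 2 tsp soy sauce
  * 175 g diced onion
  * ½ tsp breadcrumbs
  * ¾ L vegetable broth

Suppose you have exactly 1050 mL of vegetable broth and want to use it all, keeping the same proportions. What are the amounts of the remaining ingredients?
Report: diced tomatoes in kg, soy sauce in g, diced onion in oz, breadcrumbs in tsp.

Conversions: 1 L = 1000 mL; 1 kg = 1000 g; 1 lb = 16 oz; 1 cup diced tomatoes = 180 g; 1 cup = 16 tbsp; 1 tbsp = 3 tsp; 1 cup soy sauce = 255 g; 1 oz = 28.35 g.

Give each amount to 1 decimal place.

diced tomatoes: 0.1 kg; soy sauce: 81.8 g; diced onion: 8.6 oz; breadcrumbs: 0.7 tsp

The original recipe has 750 mL of vegetable broth, so the scaling factor is 1050 ÷ 750 = 7/5 = 1.4.
diced tomatoes: 1/3 cup × 7/5 × 180 g/cup ÷ 1000 g/kg ≈ 0.1 kg
soy sauce: (3 tbsp + 2 tsp = 11/3 tbsp) × 7/5 ÷ 16 tbsp/cup × 255 g/cup ≈ 81.8 g
diced onion: 175 g × 7/5 ÷ 28.35 g/oz ≈ 8.6 oz
breadcrumbs: 0.5 tsp × 7/5 = 0.7 tsp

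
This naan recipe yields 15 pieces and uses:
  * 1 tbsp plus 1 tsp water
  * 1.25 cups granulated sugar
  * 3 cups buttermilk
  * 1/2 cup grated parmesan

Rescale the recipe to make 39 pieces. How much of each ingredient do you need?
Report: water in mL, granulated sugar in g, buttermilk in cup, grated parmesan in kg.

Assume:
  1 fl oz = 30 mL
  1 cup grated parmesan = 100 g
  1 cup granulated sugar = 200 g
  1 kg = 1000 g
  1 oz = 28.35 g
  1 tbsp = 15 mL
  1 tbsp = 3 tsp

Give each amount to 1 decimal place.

water: 52.0 mL; granulated sugar: 650.0 g; buttermilk: 7.8 cup; grated parmesan: 0.1 kg

Scaling factor: 39/15 = 13/5 = 2.6.
water: (1 tbsp + 1 tsp = 4/3 tbsp) × 13/5 × 15 mL/tbsp = 52.0 mL
granulated sugar: 1.25 cup × 13/5 × 200 g/cup = 650.0 g
buttermilk: 3 cup × 13/5 = 7.8 cup
grated parmesan: 0.5 cup × 13/5 × 100 g/cup ÷ 1000 g/kg ≈ 0.1 kg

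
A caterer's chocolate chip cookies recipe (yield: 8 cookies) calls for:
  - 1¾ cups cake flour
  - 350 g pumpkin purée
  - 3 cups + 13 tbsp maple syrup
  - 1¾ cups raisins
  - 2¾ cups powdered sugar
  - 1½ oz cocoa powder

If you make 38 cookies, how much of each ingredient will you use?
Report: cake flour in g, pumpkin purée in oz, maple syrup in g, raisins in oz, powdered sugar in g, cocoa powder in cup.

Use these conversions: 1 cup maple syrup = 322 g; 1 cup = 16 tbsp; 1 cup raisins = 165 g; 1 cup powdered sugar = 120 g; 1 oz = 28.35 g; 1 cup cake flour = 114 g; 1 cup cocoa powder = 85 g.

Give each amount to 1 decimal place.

cake flour: 947.6 g; pumpkin purée: 58.6 oz; maple syrup: 5831.2 g; raisins: 48.4 oz; powdered sugar: 1567.5 g; cocoa powder: 2.4 cup

Scaling factor: 38/8 = 19/4 = 4.75.
cake flour: 1.75 cup × 19/4 × 114 g/cup ≈ 947.6 g
pumpkin purée: 350 g × 19/4 ÷ 28.35 g/oz ≈ 58.6 oz
maple syrup: (3 cup + 13 tbsp = 3.8125 cup) × 19/4 × 322 g/cup ≈ 5831.2 g
raisins: 1.75 cup × 19/4 × 165 g/cup ÷ 28.35 g/oz ≈ 48.4 oz
powdered sugar: 2.75 cup × 19/4 × 120 g/cup = 1567.5 g
cocoa powder: 1.5 oz × 19/4 × 28.35 g/oz ÷ 85 g/cup ≈ 2.4 cup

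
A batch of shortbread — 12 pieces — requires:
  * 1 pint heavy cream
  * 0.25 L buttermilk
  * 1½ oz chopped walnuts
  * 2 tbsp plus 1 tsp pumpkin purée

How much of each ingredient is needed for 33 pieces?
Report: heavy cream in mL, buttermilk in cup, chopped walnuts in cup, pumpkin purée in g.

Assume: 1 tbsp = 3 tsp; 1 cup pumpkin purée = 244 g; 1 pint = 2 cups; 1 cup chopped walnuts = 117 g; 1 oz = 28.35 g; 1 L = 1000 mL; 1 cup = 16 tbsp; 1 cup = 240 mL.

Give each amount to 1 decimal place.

heavy cream: 1320.0 mL; buttermilk: 2.9 cup; chopped walnuts: 1.0 cup; pumpkin purée: 97.9 g

Scaling factor: 33/12 = 11/4 = 2.75.
heavy cream: 1 pint × 11/4 × 2 cup/pint × 240 mL/cup = 1320.0 mL
buttermilk: 0.25 L × 11/4 × 1000 mL/L ÷ 240 mL/cup ≈ 2.9 cup
chopped walnuts: 1.5 oz × 11/4 × 28.35 g/oz ÷ 117 g/cup ≈ 1.0 cup
pumpkin purée: (2 tbsp + 1 tsp = 7/3 tbsp) × 11/4 ÷ 16 tbsp/cup × 244 g/cup ≈ 97.9 g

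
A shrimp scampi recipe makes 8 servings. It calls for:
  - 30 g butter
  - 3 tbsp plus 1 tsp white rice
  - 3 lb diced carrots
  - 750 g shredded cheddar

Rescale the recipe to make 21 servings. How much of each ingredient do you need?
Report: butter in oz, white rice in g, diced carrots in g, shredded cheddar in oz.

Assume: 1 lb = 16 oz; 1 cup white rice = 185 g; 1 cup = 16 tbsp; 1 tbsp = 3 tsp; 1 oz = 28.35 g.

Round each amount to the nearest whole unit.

Scaling factor: 21/8 = 2.625.
butter: 30 g × 21/8 ÷ 28.35 g/oz ≈ 3 oz
white rice: (3 tbsp + 1 tsp = 10/3 tbsp) × 21/8 ÷ 16 tbsp/cup × 185 g/cup ≈ 101 g
diced carrots: 3 lb × 21/8 × 16 oz/lb × 28.35 g/oz ≈ 3572 g
shredded cheddar: 750 g × 21/8 ÷ 28.35 g/oz ≈ 69 oz

butter: 3 oz; white rice: 101 g; diced carrots: 3572 g; shredded cheddar: 69 oz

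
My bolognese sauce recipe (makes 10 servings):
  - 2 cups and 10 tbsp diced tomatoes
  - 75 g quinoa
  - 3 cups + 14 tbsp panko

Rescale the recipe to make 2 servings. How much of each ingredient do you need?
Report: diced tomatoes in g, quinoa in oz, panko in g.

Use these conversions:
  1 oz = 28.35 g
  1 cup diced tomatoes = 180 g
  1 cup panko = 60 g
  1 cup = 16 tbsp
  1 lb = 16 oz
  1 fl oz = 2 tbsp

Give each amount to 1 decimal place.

Scaling factor: 2/10 = 1/5 = 0.2.
diced tomatoes: (2 cup + 10 tbsp = 2.625 cup) × 1/5 × 180 g/cup = 94.5 g
quinoa: 75 g × 1/5 ÷ 28.35 g/oz ≈ 0.5 oz
panko: (3 cup + 14 tbsp = 3.875 cup) × 1/5 × 60 g/cup = 46.5 g

diced tomatoes: 94.5 g; quinoa: 0.5 oz; panko: 46.5 g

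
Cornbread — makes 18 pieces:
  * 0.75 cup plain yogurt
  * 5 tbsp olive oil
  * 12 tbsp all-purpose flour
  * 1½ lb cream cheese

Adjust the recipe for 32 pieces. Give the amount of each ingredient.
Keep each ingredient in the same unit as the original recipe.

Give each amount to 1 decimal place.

Scaling factor: 32/18 = 16/9.
plain yogurt: 0.75 cup × 16/9 ≈ 1.3 cup
olive oil: 5 tbsp × 16/9 ≈ 8.9 tbsp
all-purpose flour: 12 tbsp × 16/9 ≈ 21.3 tbsp
cream cheese: 1.5 lb × 16/9 ≈ 2.7 lb

plain yogurt: 1.3 cup; olive oil: 8.9 tbsp; all-purpose flour: 21.3 tbsp; cream cheese: 2.7 lb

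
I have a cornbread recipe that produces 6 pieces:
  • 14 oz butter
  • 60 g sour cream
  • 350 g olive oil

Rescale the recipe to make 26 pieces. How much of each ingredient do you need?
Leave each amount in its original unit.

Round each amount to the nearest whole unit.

butter: 61 oz; sour cream: 260 g; olive oil: 1517 g

Scaling factor: 26/6 = 13/3.
butter: 14 oz × 13/3 ≈ 61 oz
sour cream: 60 g × 13/3 = 260 g
olive oil: 350 g × 13/3 ≈ 1517 g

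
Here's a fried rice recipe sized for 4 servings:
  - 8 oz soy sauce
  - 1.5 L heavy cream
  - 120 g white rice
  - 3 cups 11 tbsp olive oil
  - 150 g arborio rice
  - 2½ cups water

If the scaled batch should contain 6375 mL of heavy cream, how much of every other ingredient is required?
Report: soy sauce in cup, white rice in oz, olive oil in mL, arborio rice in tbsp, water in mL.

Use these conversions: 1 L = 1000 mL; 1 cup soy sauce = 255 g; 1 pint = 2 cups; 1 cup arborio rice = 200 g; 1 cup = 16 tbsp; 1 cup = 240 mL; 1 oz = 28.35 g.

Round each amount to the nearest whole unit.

The original recipe has 1500 mL of heavy cream, so the scaling factor is 6375 ÷ 1500 = 17/4 = 4.25.
soy sauce: 8 oz × 17/4 × 28.35 g/oz ÷ 255 g/cup ≈ 4 cup
white rice: 120 g × 17/4 ÷ 28.35 g/oz ≈ 18 oz
olive oil: (3 cup + 11 tbsp = 3.6875 cup) × 17/4 × 240 mL/cup ≈ 3761 mL
arborio rice: 150 g × 17/4 ÷ 200 g/cup × 16 tbsp/cup = 51 tbsp
water: 2.5 cup × 17/4 × 240 mL/cup = 2550 mL

soy sauce: 4 cup; white rice: 18 oz; olive oil: 3761 mL; arborio rice: 51 tbsp; water: 2550 mL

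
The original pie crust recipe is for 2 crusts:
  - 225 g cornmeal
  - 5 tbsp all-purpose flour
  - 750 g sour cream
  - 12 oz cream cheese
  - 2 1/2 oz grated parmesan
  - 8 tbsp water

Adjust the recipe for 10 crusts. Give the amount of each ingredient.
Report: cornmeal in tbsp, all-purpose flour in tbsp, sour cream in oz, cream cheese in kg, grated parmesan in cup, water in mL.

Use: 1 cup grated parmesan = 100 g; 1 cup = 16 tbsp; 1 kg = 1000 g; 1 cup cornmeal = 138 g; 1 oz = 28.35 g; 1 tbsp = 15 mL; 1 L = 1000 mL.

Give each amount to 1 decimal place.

cornmeal: 130.4 tbsp; all-purpose flour: 25.0 tbsp; sour cream: 132.3 oz; cream cheese: 1.7 kg; grated parmesan: 3.5 cup; water: 600.0 mL

Scaling factor: 10/2 = 5.
cornmeal: 225 g × 5 ÷ 138 g/cup × 16 tbsp/cup ≈ 130.4 tbsp
all-purpose flour: 5 tbsp × 5 = 25.0 tbsp
sour cream: 750 g × 5 ÷ 28.35 g/oz ≈ 132.3 oz
cream cheese: 12 oz × 5 × 28.35 g/oz ÷ 1000 g/kg ≈ 1.7 kg
grated parmesan: 2.5 oz × 5 × 28.35 g/oz ÷ 100 g/cup ≈ 3.5 cup
water: 8 tbsp × 5 × 15 mL/tbsp = 600.0 mL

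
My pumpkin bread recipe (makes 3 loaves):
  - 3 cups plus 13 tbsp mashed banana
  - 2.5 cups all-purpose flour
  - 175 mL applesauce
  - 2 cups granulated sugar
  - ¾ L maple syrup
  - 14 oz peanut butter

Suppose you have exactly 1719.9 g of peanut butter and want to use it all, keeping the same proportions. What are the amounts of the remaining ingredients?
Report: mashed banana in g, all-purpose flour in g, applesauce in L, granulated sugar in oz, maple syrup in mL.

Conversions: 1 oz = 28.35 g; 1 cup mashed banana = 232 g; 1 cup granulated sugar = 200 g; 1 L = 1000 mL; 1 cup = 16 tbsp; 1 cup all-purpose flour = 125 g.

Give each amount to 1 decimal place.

The original recipe has 396.9 g of peanut butter, so the scaling factor is 1719.9 ÷ 396.9 = 13/3.
mashed banana: (3 cup + 13 tbsp = 3.8125 cup) × 13/3 × 232 g/cup ≈ 3832.8 g
all-purpose flour: 2.5 cup × 13/3 × 125 g/cup ≈ 1354.2 g
applesauce: 175 mL × 13/3 ÷ 1000 mL/L ≈ 0.8 L
granulated sugar: 2 cup × 13/3 × 200 g/cup ÷ 28.35 g/oz ≈ 61.1 oz
maple syrup: 0.75 L × 13/3 × 1000 mL/L = 3250.0 mL

mashed banana: 3832.8 g; all-purpose flour: 1354.2 g; applesauce: 0.8 L; granulated sugar: 61.1 oz; maple syrup: 3250.0 mL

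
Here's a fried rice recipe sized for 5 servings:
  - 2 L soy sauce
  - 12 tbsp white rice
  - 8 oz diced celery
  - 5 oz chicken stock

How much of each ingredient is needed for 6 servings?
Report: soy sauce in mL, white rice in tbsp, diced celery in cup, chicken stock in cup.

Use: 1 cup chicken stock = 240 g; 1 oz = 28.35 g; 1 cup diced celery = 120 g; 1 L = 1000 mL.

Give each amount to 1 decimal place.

soy sauce: 2400.0 mL; white rice: 14.4 tbsp; diced celery: 2.3 cup; chicken stock: 0.7 cup

Scaling factor: 6/5 = 1.2.
soy sauce: 2 L × 6/5 × 1000 mL/L = 2400.0 mL
white rice: 12 tbsp × 6/5 = 14.4 tbsp
diced celery: 8 oz × 6/5 × 28.35 g/oz ÷ 120 g/cup ≈ 2.3 cup
chicken stock: 5 oz × 6/5 × 28.35 g/oz ÷ 240 g/cup ≈ 0.7 cup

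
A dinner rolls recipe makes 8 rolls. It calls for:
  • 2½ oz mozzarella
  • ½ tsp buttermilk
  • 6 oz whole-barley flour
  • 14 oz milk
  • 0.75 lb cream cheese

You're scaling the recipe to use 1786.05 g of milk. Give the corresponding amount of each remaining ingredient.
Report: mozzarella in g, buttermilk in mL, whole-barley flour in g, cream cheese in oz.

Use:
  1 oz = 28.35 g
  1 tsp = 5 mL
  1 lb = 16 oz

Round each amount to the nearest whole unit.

The original recipe has 396.9 g of milk, so the scaling factor is 1786.05 ÷ 396.9 = 9/2 = 4.5.
mozzarella: 2.5 oz × 9/2 × 28.35 g/oz ≈ 319 g
buttermilk: 0.5 tsp × 9/2 × 5 mL/tsp ≈ 11 mL
whole-barley flour: 6 oz × 9/2 × 28.35 g/oz ≈ 765 g
cream cheese: 0.75 lb × 9/2 × 16 oz/lb = 54 oz

mozzarella: 319 g; buttermilk: 11 mL; whole-barley flour: 765 g; cream cheese: 54 oz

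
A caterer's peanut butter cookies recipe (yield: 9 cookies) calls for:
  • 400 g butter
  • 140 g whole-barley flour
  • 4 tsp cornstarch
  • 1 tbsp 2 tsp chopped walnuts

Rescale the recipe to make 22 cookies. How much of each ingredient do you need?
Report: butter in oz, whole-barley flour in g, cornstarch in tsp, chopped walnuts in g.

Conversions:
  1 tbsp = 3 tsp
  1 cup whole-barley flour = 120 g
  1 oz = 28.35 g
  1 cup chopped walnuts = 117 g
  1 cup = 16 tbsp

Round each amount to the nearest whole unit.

Scaling factor: 22/9.
butter: 400 g × 22/9 ÷ 28.35 g/oz ≈ 34 oz
whole-barley flour: 140 g × 22/9 ≈ 342 g
cornstarch: 4 tsp × 22/9 ≈ 10 tsp
chopped walnuts: (1 tbsp + 2 tsp = 5/3 tbsp) × 22/9 ÷ 16 tbsp/cup × 117 g/cup ≈ 30 g

butter: 34 oz; whole-barley flour: 342 g; cornstarch: 10 tsp; chopped walnuts: 30 g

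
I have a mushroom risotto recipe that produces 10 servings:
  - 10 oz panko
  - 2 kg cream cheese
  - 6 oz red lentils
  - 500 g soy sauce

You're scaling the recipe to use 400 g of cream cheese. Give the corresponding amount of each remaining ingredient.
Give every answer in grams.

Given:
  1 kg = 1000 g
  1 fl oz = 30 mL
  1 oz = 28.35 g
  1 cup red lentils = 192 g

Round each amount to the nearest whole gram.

The original recipe has 2000 g of cream cheese, so the scaling factor is 400 ÷ 2000 = 1/5 = 0.2.
panko: 10 oz × 1/5 × 28.35 g/oz ≈ 57 g
red lentils: 6 oz × 1/5 × 28.35 g/oz ≈ 34 g
soy sauce: 500 g × 1/5 = 100 g

panko: 57 g; red lentils: 34 g; soy sauce: 100 g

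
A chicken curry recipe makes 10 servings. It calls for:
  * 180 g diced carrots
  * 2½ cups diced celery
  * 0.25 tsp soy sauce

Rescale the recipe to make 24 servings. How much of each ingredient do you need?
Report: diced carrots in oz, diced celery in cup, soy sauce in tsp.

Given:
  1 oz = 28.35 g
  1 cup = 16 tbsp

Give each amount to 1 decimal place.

Scaling factor: 24/10 = 12/5 = 2.4.
diced carrots: 180 g × 12/5 ÷ 28.35 g/oz ≈ 15.2 oz
diced celery: 2.5 cup × 12/5 = 6.0 cup
soy sauce: 0.25 tsp × 12/5 = 0.6 tsp

diced carrots: 15.2 oz; diced celery: 6.0 cup; soy sauce: 0.6 tsp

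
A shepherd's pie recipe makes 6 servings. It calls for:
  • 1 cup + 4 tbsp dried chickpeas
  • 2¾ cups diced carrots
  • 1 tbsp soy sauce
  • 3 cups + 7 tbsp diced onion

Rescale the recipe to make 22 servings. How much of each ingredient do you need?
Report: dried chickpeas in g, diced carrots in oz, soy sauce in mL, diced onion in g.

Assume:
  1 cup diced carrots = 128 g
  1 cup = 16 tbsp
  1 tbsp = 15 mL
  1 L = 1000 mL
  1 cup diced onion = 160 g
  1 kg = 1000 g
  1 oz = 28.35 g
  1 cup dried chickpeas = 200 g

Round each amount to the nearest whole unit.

dried chickpeas: 917 g; diced carrots: 46 oz; soy sauce: 55 mL; diced onion: 2017 g

Scaling factor: 22/6 = 11/3.
dried chickpeas: (1 cup + 4 tbsp = 1.25 cup) × 11/3 × 200 g/cup ≈ 917 g
diced carrots: 2.75 cup × 11/3 × 128 g/cup ÷ 28.35 g/oz ≈ 46 oz
soy sauce: 1 tbsp × 11/3 × 15 mL/tbsp = 55 mL
diced onion: (3 cup + 7 tbsp = 3.4375 cup) × 11/3 × 160 g/cup ≈ 2017 g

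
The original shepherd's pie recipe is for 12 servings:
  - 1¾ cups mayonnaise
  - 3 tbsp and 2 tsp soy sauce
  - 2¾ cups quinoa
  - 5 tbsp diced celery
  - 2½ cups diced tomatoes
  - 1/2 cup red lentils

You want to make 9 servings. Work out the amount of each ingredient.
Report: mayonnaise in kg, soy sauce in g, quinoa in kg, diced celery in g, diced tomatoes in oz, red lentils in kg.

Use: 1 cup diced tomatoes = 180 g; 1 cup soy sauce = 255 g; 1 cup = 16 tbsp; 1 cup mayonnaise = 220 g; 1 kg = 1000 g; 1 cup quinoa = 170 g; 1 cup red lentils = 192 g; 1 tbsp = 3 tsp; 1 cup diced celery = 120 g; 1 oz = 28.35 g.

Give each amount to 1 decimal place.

mayonnaise: 0.3 kg; soy sauce: 43.8 g; quinoa: 0.4 kg; diced celery: 28.1 g; diced tomatoes: 11.9 oz; red lentils: 0.1 kg

Scaling factor: 9/12 = 3/4 = 0.75.
mayonnaise: 1.75 cup × 3/4 × 220 g/cup ÷ 1000 g/kg ≈ 0.3 kg
soy sauce: (3 tbsp + 2 tsp = 11/3 tbsp) × 3/4 ÷ 16 tbsp/cup × 255 g/cup ≈ 43.8 g
quinoa: 2.75 cup × 3/4 × 170 g/cup ÷ 1000 g/kg ≈ 0.4 kg
diced celery: 5 tbsp × 3/4 ÷ 16 tbsp/cup × 120 g/cup ≈ 28.1 g
diced tomatoes: 2.5 cup × 3/4 × 180 g/cup ÷ 28.35 g/oz ≈ 11.9 oz
red lentils: 0.5 cup × 3/4 × 192 g/cup ÷ 1000 g/kg ≈ 0.1 kg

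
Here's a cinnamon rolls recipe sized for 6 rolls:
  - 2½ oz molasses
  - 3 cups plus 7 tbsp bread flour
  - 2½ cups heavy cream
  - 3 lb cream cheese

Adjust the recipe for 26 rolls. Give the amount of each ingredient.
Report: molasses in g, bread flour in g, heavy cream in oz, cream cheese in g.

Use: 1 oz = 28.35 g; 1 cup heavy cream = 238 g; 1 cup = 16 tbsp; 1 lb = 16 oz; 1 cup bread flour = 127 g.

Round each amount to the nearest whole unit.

molasses: 307 g; bread flour: 1892 g; heavy cream: 91 oz; cream cheese: 5897 g

Scaling factor: 26/6 = 13/3.
molasses: 2.5 oz × 13/3 × 28.35 g/oz ≈ 307 g
bread flour: (3 cup + 7 tbsp = 3.4375 cup) × 13/3 × 127 g/cup ≈ 1892 g
heavy cream: 2.5 cup × 13/3 × 238 g/cup ÷ 28.35 g/oz ≈ 91 oz
cream cheese: 3 lb × 13/3 × 16 oz/lb × 28.35 g/oz ≈ 5897 g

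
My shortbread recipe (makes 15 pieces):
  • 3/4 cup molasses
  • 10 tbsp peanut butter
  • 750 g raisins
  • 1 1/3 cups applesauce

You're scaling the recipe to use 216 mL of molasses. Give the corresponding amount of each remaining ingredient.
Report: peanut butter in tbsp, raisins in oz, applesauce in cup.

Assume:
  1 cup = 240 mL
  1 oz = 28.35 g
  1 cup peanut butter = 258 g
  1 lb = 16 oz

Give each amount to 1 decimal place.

peanut butter: 12.0 tbsp; raisins: 31.7 oz; applesauce: 1.6 cup

The original recipe has 180 mL of molasses, so the scaling factor is 216 ÷ 180 = 6/5 = 1.2.
peanut butter: 10 tbsp × 6/5 = 12.0 tbsp
raisins: 750 g × 6/5 ÷ 28.35 g/oz ≈ 31.7 oz
applesauce: 4/3 cup × 6/5 = 1.6 cup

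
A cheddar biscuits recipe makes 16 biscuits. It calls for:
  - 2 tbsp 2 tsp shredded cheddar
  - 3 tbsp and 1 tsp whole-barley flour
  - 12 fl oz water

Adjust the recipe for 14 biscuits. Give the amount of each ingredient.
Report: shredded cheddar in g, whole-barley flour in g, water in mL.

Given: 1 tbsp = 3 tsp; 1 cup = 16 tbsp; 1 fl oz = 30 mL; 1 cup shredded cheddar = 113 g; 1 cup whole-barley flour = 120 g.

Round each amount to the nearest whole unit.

Scaling factor: 14/16 = 7/8 = 0.875.
shredded cheddar: (2 tbsp + 2 tsp = 8/3 tbsp) × 7/8 ÷ 16 tbsp/cup × 113 g/cup ≈ 16 g
whole-barley flour: (3 tbsp + 1 tsp = 10/3 tbsp) × 7/8 ÷ 16 tbsp/cup × 120 g/cup ≈ 22 g
water: 12 fl oz × 7/8 × 30 mL/fl oz = 315 mL

shredded cheddar: 16 g; whole-barley flour: 22 g; water: 315 mL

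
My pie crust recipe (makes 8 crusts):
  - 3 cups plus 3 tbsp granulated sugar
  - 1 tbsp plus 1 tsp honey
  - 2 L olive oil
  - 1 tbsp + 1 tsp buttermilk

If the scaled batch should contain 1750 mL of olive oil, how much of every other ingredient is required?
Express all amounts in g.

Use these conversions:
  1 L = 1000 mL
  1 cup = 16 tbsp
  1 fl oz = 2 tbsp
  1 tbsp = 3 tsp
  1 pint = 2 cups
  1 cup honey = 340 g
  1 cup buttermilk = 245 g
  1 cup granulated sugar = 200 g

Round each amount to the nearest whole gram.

granulated sugar: 558 g; honey: 25 g; buttermilk: 18 g

The original recipe has 2000 mL of olive oil, so the scaling factor is 1750 ÷ 2000 = 7/8 = 0.875.
granulated sugar: (3 cup + 3 tbsp = 3.1875 cup) × 7/8 × 200 g/cup ≈ 558 g
honey: (1 tbsp + 1 tsp = 4/3 tbsp) × 7/8 ÷ 16 tbsp/cup × 340 g/cup ≈ 25 g
buttermilk: (1 tbsp + 1 tsp = 4/3 tbsp) × 7/8 ÷ 16 tbsp/cup × 245 g/cup ≈ 18 g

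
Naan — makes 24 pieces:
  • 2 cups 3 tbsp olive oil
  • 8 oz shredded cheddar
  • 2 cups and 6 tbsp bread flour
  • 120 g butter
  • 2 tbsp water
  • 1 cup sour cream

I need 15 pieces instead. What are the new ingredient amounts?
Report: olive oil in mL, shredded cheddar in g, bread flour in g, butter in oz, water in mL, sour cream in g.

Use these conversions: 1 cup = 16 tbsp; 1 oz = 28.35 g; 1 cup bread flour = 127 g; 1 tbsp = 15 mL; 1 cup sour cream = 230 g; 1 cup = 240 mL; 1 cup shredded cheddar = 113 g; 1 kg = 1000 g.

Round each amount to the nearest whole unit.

Scaling factor: 15/24 = 5/8 = 0.625.
olive oil: (2 cup + 3 tbsp = 2.1875 cup) × 5/8 × 240 mL/cup ≈ 328 mL
shredded cheddar: 8 oz × 5/8 × 28.35 g/oz ≈ 142 g
bread flour: (2 cup + 6 tbsp = 2.375 cup) × 5/8 × 127 g/cup ≈ 189 g
butter: 120 g × 5/8 ÷ 28.35 g/oz ≈ 3 oz
water: 2 tbsp × 5/8 × 15 mL/tbsp ≈ 19 mL
sour cream: 1 cup × 5/8 × 230 g/cup ≈ 144 g

olive oil: 328 mL; shredded cheddar: 142 g; bread flour: 189 g; butter: 3 oz; water: 19 mL; sour cream: 144 g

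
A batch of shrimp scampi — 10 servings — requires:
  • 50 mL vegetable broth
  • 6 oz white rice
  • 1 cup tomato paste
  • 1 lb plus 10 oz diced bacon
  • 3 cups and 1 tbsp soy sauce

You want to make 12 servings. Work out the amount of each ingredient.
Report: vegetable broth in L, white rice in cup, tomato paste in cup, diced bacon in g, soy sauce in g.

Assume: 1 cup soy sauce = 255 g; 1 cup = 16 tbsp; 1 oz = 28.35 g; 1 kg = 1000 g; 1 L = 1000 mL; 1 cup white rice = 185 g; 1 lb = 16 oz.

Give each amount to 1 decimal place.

vegetable broth: 0.1 L; white rice: 1.1 cup; tomato paste: 1.2 cup; diced bacon: 884.5 g; soy sauce: 937.1 g

Scaling factor: 12/10 = 6/5 = 1.2.
vegetable broth: 50 mL × 6/5 ÷ 1000 mL/L ≈ 0.1 L
white rice: 6 oz × 6/5 × 28.35 g/oz ÷ 185 g/cup ≈ 1.1 cup
tomato paste: 1 cup × 6/5 = 1.2 cup
diced bacon: (1 lb + 10 oz = 1.625 lb) × 6/5 × 16 oz/lb × 28.35 g/oz ≈ 884.5 g
soy sauce: (3 cup + 1 tbsp = 3.0625 cup) × 6/5 × 255 g/cup ≈ 937.1 g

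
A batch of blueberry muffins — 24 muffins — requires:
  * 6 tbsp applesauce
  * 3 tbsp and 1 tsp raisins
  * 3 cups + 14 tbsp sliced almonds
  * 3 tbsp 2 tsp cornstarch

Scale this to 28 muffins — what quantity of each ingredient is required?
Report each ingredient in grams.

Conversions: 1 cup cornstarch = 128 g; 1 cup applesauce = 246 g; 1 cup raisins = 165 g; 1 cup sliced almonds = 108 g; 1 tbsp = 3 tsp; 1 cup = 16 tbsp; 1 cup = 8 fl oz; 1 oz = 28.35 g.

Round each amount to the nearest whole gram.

applesauce: 108 g; raisins: 40 g; sliced almonds: 488 g; cornstarch: 34 g

Scaling factor: 28/24 = 7/6.
applesauce: 6 tbsp × 7/6 ÷ 16 tbsp/cup × 246 g/cup ≈ 108 g
raisins: (3 tbsp + 1 tsp = 10/3 tbsp) × 7/6 ÷ 16 tbsp/cup × 165 g/cup ≈ 40 g
sliced almonds: (3 cup + 14 tbsp = 3.875 cup) × 7/6 × 108 g/cup ≈ 488 g
cornstarch: (3 tbsp + 2 tsp = 11/3 tbsp) × 7/6 ÷ 16 tbsp/cup × 128 g/cup ≈ 34 g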